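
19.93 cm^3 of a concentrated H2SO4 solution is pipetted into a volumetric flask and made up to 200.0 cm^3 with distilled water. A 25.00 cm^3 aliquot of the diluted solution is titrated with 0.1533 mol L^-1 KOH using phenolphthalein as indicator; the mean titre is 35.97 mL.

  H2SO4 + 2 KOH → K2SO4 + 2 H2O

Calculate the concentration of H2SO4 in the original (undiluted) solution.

1.107 mol/L

n(KOH) = 0.03597 × 0.1533 = 5.514 × 10^-3 mol
From the 1:2 ratio, n(H2SO4) in the aliquot = 1/2 × 5.514 × 10^-3 = 2.757 × 10^-3 mol
[H2SO4]_dilute = 2.757 × 10^-3 / 0.02500 = 0.1103 mol/L
Dilution factor = 200.0 / 19.93 = 10.04
[H2SO4]_stock = 0.1103 × 10.04 = 1.107 mol/L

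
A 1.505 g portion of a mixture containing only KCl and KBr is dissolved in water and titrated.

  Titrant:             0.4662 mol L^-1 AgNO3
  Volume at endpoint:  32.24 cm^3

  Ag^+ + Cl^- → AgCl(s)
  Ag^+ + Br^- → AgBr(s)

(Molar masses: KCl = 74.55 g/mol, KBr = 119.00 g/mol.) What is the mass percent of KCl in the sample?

31.60 %

n(AgNO3) = 0.03224 × 0.4662 = 0.01503 mol
Let x = n(KCl), y = n(KBr).
Titrant: 1x + 1y = 0.01503;  mass: 74.55x + 119.00y = 1.505
Solving, x = 6.380 × 10^-3 mol, y = 8.650 × 10^-3 mol
mass of KCl = 6.380 × 10^-3 × 74.55 = 0.4757 g
% KCl = 0.4757 / 1.505 × 100 = 31.60 %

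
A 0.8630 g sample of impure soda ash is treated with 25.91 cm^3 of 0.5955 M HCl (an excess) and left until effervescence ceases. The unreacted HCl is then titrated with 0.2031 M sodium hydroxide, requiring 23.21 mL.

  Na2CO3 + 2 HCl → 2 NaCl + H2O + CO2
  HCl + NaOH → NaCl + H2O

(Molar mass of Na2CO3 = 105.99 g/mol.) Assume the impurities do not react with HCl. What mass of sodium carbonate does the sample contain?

0.5679 g

n(HCl) added = 0.02591 × 0.5955 = 0.01543 mol
n(NaOH) used in back-titration = 0.02321 × 0.2031 = 4.714 × 10^-3 mol
n(HCl) left over = 4.714 × 10^-3 mol (1:1 ratio)
n(HCl) consumed by analyte = 0.01543 − 4.714 × 10^-3 = 0.01072 mol
From the 1:2 ratio, n(Na2CO3) = 1/2 × 0.01072 = 5.358 × 10^-3 mol
mass of Na2CO3 = 5.358 × 10^-3 × 105.99 = 0.5679 g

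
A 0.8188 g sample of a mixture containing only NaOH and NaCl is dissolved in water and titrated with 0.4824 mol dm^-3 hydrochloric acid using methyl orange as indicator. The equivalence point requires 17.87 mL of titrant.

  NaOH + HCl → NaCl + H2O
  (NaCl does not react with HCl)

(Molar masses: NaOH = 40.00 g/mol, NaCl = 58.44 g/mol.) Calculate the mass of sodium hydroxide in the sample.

0.3448 g

n(HCl) = 0.01787 × 0.4824 = 8.620 × 10^-3 mol
Let x = n(NaOH), y = n(NaCl).
Titrant: 1x = 8.620 × 10^-3;  mass: 40.00x + 58.44y = 0.8188
Solving, x = 8.620 × 10^-3 mol, y = 8.111 × 10^-3 mol
mass of NaOH = 8.620 × 10^-3 × 40.00 = 0.3448 g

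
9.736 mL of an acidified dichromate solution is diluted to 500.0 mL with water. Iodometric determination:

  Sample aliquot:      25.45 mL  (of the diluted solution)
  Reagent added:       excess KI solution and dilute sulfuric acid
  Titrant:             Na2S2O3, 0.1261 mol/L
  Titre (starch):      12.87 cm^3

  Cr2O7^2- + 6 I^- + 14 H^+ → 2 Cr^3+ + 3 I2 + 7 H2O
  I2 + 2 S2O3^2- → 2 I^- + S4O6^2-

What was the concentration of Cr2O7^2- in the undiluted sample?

n(S2O3^2-) = 0.01287 × 0.1261 = 1.623 × 10^-3 mol
n(I2) = n(S2O3^2-)/2 = 8.115 × 10^-4 mol
From the 1:3 ratio, n(Cr2O7^2-) in the aliquot = 1/3 × 8.115 × 10^-4 = 2.705 × 10^-4 mol
[Cr2O7^2-]_dilute = 2.705 × 10^-4 / 0.02545 = 0.01063 mol/L
[Cr2O7^2-]_original = 0.01063 × 500.0/9.736 = 0.5458 mol/L

0.5458 mol/L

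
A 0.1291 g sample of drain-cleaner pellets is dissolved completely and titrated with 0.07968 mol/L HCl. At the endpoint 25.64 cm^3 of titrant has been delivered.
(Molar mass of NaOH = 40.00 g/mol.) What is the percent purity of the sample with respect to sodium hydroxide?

NaOH + HCl → NaCl + H2O
n(HCl) = 0.02564 L × 0.07968 mol/L = 2.043 × 10^-3 mol
n(NaOH) = 2.043 × 10^-3 mol (1:1 ratio)
mass of NaOH = 2.043 × 10^-3 × 40.00 g/mol = 0.08172 g
% NaOH = 0.08172 / 0.1291 × 100 = 63.30 %

63.30 %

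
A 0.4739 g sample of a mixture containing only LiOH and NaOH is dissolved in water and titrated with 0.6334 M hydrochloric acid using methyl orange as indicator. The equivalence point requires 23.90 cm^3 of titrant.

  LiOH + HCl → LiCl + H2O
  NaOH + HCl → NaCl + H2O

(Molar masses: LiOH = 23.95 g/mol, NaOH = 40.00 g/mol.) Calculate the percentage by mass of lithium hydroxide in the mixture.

41.45 %

n(HCl) = 0.02390 × 0.6334 = 0.01514 mol
Let x = n(LiOH), y = n(NaOH).
Titrant: 1x + 1y = 0.01514;  mass: 23.95x + 40.00y = 0.4739
Solving, x = 8.201 × 10^-3 mol, y = 6.937 × 10^-3 mol
mass of LiOH = 8.201 × 10^-3 × 23.95 = 0.1964 g
% LiOH = 0.1964 / 0.4739 × 100 = 41.45 %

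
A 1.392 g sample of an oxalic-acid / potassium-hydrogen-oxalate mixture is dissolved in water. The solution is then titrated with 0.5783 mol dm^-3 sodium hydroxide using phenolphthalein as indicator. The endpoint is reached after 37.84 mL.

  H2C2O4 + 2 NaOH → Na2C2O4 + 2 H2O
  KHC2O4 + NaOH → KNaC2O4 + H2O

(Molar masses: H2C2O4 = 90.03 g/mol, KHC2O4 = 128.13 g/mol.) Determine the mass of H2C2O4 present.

0.7647 g

n(NaOH) = 0.03784 × 0.5783 = 0.02188 mol
Let x = n(H2C2O4), y = n(KHC2O4).
Titrant: 2x + 1y = 0.02188;  mass: 90.03x + 128.13y = 1.392
Solving, x = 8.493 × 10^-3 mol, y = 4.896 × 10^-3 mol
mass of H2C2O4 = 8.493 × 10^-3 × 90.03 = 0.7647 g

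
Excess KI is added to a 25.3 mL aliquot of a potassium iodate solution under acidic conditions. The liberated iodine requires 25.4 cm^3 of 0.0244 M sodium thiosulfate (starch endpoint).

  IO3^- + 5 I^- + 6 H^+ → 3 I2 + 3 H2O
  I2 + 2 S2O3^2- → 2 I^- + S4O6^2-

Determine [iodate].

n(S2O3^2-) = 0.0254 × 0.0244 = 6.20 × 10^-4 mol
n(I2) = n(S2O3^2-)/2 = 3.10 × 10^-4 mol
From the 1:3 ratio, n(IO3^-) in the aliquot = 1/3 × 3.10 × 10^-4 = 1.03 × 10^-4 mol
[IO3^-] = 1.03 × 10^-4 / 0.0253 = 0.00408 mol/L

0.00408 M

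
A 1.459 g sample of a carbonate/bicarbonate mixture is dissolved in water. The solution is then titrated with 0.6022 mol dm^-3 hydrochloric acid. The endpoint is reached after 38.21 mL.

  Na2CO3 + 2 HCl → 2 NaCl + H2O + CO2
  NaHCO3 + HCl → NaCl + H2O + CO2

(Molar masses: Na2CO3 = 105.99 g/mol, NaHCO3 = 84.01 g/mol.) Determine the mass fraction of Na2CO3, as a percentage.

n(HCl) = 0.03821 × 0.6022 = 0.02301 mol
Let x = n(Na2CO3), y = n(NaHCO3).
Titrant: 2x + 1y = 0.02301;  mass: 105.99x + 84.01y = 1.459
Solving, x = 7.643 × 10^-3 mol, y = 7.725 × 10^-3 mol
mass of Na2CO3 = 7.643 × 10^-3 × 105.99 = 0.8100 g
% Na2CO3 = 0.8100 / 1.459 × 100 = 55.52 %

55.52 %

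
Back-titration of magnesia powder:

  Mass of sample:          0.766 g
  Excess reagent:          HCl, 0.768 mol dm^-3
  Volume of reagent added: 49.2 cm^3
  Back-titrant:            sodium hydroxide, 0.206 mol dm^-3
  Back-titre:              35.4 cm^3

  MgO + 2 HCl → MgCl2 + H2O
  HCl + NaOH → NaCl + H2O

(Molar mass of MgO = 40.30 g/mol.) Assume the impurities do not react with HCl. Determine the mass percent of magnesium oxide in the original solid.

80.2 %

n(HCl) added = 0.0492 × 0.768 = 0.0378 mol
n(NaOH) used in back-titration = 0.0354 × 0.206 = 7.29 × 10^-3 mol
n(HCl) left over = 7.29 × 10^-3 mol (1:1 ratio)
n(HCl) consumed by analyte = 0.0378 − 7.29 × 10^-3 = 0.0305 mol
From the 1:2 ratio, n(MgO) = 1/2 × 0.0305 = 0.0152 mol
mass of MgO = 0.0152 × 40.30 = 0.614 g
% MgO = 0.614 / 0.766 × 100 = 80.2 %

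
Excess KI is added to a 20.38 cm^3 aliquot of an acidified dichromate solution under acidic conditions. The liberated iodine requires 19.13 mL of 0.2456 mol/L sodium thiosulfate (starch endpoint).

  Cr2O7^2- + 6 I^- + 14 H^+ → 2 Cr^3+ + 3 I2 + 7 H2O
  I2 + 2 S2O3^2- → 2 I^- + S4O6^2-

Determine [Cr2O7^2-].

n(S2O3^2-) = 0.01913 × 0.2456 = 4.698 × 10^-3 mol
n(I2) = n(S2O3^2-)/2 = 2.349 × 10^-3 mol
From the 1:3 ratio, n(Cr2O7^2-) in the aliquot = 1/3 × 2.349 × 10^-3 = 7.831 × 10^-4 mol
[Cr2O7^2-] = 7.831 × 10^-4 / 0.02038 = 0.03842 mol/L

0.03842 mol/L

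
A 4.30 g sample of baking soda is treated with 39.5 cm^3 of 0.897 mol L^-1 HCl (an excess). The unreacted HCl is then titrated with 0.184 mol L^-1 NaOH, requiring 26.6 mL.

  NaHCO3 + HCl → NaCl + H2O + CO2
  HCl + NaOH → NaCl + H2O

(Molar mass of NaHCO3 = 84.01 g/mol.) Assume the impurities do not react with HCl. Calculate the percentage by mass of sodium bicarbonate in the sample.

59.7 %

n(HCl) added = 0.0395 × 0.897 = 0.0354 mol
n(NaOH) used in back-titration = 0.0266 × 0.184 = 4.89 × 10^-3 mol
n(HCl) left over = 4.89 × 10^-3 mol (1:1 ratio)
n(HCl) consumed by analyte = 0.0354 − 4.89 × 10^-3 = 0.0305 mol
n(NaHCO3) = 0.0305 mol (1:1 ratio)
mass of NaHCO3 = 0.0305 × 84.01 = 2.57 g
% NaHCO3 = 2.57 / 4.30 × 100 = 59.7 %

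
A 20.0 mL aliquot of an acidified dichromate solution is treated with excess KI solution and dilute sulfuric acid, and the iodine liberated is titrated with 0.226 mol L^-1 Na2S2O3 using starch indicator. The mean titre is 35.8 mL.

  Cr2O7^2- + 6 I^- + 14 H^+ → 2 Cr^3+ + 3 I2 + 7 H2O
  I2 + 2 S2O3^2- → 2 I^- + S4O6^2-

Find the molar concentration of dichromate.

0.0674 mol/L

n(S2O3^2-) = 0.0358 × 0.226 = 8.09 × 10^-3 mol
n(I2) = n(S2O3^2-)/2 = 4.05 × 10^-3 mol
From the 1:3 ratio, n(Cr2O7^2-) in the aliquot = 1/3 × 4.05 × 10^-3 = 1.35 × 10^-3 mol
[Cr2O7^2-] = 1.35 × 10^-3 / 0.0200 = 0.0674 mol/L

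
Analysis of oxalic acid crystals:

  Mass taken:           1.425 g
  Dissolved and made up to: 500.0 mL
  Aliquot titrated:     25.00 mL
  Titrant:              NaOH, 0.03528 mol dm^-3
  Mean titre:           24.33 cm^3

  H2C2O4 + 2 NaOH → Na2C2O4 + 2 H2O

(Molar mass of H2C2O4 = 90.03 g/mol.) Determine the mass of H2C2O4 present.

0.7728 g

n(NaOH) per titration = 0.02433 × 0.03528 = 8.584 × 10^-4 mol
From the 1:2 ratio, n(H2C2O4) in each aliquot = 1/2 × 8.584 × 10^-4 = 4.292 × 10^-4 mol
n(H2C2O4) in the whole flask = 4.292 × 10^-4 × 500.0/25.00 = 8.584 × 10^-3 mol
mass of H2C2O4 = 8.584 × 10^-3 × 90.03 = 0.7728 g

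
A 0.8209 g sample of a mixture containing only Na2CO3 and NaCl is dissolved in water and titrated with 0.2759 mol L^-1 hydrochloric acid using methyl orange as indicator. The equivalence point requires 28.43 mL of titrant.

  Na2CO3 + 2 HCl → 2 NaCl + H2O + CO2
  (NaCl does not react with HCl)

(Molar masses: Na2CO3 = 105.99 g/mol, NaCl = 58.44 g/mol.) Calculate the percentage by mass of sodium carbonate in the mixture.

50.64 %

n(HCl) = 0.02843 × 0.2759 = 7.844 × 10^-3 mol
Let x = n(Na2CO3), y = n(NaCl).
Titrant: 2x = 7.844 × 10^-3;  mass: 105.99x + 58.44y = 0.8209
Solving, x = 3.922 × 10^-3 mol, y = 6.934 × 10^-3 mol
mass of Na2CO3 = 3.922 × 10^-3 × 105.99 = 0.4157 g
% Na2CO3 = 0.4157 / 0.8209 × 100 = 50.64 %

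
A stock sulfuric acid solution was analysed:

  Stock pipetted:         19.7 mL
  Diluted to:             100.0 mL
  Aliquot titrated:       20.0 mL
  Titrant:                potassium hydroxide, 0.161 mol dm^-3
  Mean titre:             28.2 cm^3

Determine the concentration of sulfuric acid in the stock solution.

H2SO4 + 2 KOH → K2SO4 + 2 H2O
n(KOH) = 0.0282 × 0.161 = 4.54 × 10^-3 mol
From the 1:2 ratio, n(H2SO4) in the aliquot = 1/2 × 4.54 × 10^-3 = 2.27 × 10^-3 mol
[H2SO4]_dilute = 2.27 × 10^-3 / 0.0200 = 0.114 mol/L
Dilution factor = 100.0 / 19.7 = 5.076
[H2SO4]_stock = 0.114 × 5.076 = 0.576 mol/L

0.576 mol/L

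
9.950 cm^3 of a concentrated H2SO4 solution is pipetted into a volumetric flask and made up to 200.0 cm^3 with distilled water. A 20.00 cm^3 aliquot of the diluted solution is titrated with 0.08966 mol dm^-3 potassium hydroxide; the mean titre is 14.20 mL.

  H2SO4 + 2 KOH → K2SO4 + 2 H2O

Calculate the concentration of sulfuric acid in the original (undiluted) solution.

0.6398 mol/L

n(KOH) = 0.01420 × 0.08966 = 1.273 × 10^-3 mol
From the 1:2 ratio, n(H2SO4) in the aliquot = 1/2 × 1.273 × 10^-3 = 6.366 × 10^-4 mol
[H2SO4]_dilute = 6.366 × 10^-4 / 0.02000 = 0.03183 mol/L
Dilution factor = 200.0 / 9.950 = 20.10
[H2SO4]_stock = 0.03183 × 20.10 = 0.6398 mol/L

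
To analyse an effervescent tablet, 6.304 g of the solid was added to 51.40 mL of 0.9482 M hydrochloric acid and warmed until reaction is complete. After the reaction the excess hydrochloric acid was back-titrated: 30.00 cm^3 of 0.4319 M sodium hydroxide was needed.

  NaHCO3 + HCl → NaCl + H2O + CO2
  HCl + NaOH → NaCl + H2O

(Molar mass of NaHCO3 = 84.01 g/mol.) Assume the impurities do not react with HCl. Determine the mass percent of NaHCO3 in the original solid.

n(HCl) added = 0.05140 × 0.9482 = 0.04874 mol
n(NaOH) used in back-titration = 0.03000 × 0.4319 = 0.01296 mol
n(HCl) left over = 0.01296 mol (1:1 ratio)
n(HCl) consumed by analyte = 0.04874 − 0.01296 = 0.03578 mol
n(NaHCO3) = 0.03578 mol (1:1 ratio)
mass of NaHCO3 = 0.03578 × 84.01 = 3.006 g
% NaHCO3 = 3.006 / 6.304 × 100 = 47.68 %

47.68 %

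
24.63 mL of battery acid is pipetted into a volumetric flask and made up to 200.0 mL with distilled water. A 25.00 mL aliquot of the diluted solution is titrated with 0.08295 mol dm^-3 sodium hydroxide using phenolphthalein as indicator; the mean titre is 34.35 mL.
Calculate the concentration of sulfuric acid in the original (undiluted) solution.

0.4627 mol/L

H2SO4 + 2 NaOH → Na2SO4 + 2 H2O
n(NaOH) = 0.03435 × 0.08295 = 2.849 × 10^-3 mol
From the 1:2 ratio, n(H2SO4) in the aliquot = 1/2 × 2.849 × 10^-3 = 1.425 × 10^-3 mol
[H2SO4]_dilute = 1.425 × 10^-3 / 0.02500 = 0.05699 mol/L
Dilution factor = 200.0 / 24.63 = 8.120
[H2SO4]_stock = 0.05699 × 8.120 = 0.4627 mol/L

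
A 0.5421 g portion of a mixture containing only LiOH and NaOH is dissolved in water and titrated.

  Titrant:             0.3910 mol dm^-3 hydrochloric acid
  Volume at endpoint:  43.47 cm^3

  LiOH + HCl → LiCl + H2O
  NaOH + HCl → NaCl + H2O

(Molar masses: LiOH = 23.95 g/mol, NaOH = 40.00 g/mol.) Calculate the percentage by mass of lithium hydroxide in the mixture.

37.92 %

n(HCl) = 0.04347 × 0.3910 = 0.01700 mol
Let x = n(LiOH), y = n(NaOH).
Titrant: 1x + 1y = 0.01700;  mass: 23.95x + 40.00y = 0.5421
Solving, x = 8.584 × 10^-3 mol, y = 8.413 × 10^-3 mol
mass of LiOH = 8.584 × 10^-3 × 23.95 = 0.2056 g
% LiOH = 0.2056 / 0.5421 × 100 = 37.92 %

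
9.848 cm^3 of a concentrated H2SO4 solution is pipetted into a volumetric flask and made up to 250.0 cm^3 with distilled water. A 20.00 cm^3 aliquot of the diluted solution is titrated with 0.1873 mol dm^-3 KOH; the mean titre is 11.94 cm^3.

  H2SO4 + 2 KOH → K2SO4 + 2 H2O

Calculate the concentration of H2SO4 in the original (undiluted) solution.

n(KOH) = 0.01194 × 0.1873 = 2.236 × 10^-3 mol
From the 1:2 ratio, n(H2SO4) in the aliquot = 1/2 × 2.236 × 10^-3 = 1.118 × 10^-3 mol
[H2SO4]_dilute = 1.118 × 10^-3 / 0.02000 = 0.05591 mol/L
Dilution factor = 250.0 / 9.848 = 25.39
[H2SO4]_stock = 0.05591 × 25.39 = 1.419 mol/L

1.419 mol/L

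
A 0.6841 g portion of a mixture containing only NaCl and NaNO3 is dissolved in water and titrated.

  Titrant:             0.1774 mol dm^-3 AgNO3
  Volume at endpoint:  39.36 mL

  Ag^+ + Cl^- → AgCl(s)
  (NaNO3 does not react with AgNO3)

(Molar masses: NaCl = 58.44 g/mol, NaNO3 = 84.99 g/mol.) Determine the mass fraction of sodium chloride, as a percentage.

59.65 %

n(AgNO3) = 0.03936 × 0.1774 = 6.982 × 10^-3 mol
Let x = n(NaCl), y = n(NaNO3).
Titrant: 1x = 6.982 × 10^-3;  mass: 58.44x + 84.99y = 0.6841
Solving, x = 6.982 × 10^-3 mol, y = 3.248 × 10^-3 mol
mass of NaCl = 6.982 × 10^-3 × 58.44 = 0.4081 g
% NaCl = 0.4081 / 0.6841 × 100 = 59.65 %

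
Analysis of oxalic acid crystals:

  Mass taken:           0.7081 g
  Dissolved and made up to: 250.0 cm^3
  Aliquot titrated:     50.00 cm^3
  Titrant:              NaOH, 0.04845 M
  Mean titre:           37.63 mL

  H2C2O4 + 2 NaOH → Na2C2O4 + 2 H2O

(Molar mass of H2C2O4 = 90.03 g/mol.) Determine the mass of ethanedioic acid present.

0.4104 g

n(NaOH) per titration = 0.03763 × 0.04845 = 1.823 × 10^-3 mol
From the 1:2 ratio, n(H2C2O4) in each aliquot = 1/2 × 1.823 × 10^-3 = 9.116 × 10^-4 mol
n(H2C2O4) in the whole flask = 9.116 × 10^-4 × 250.0/50.00 = 4.558 × 10^-3 mol
mass of H2C2O4 = 4.558 × 10^-3 × 90.03 = 0.4104 g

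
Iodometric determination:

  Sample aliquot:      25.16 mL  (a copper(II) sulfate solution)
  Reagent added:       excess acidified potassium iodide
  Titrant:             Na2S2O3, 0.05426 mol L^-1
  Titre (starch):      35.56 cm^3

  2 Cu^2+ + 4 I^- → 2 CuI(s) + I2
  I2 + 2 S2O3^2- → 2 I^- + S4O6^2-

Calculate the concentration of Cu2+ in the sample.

0.07669 mol/L

n(S2O3^2-) = 0.03556 × 0.05426 = 1.929 × 10^-3 mol
n(I2) = n(S2O3^2-)/2 = 9.647 × 10^-4 mol
From the 2:1 ratio, n(Cu2+) in the aliquot = 2/1 × 9.647 × 10^-4 = 1.929 × 10^-3 mol
[Cu2+] = 1.929 × 10^-3 / 0.02516 = 0.07669 mol/L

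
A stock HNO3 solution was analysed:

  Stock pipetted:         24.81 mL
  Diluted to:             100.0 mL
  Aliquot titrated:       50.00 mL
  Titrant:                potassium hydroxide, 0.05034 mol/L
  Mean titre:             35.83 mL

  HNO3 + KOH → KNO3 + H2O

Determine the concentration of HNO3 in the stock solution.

n(KOH) = 0.03583 × 0.05034 = 1.804 × 10^-3 mol
n(HNO3) in the aliquot = 1.804 × 10^-3 mol (1:1 ratio)
[HNO3]_dilute = 1.804 × 10^-3 / 0.05000 = 0.03607 mol/L
Dilution factor = 100.0 / 24.81 = 4.031
[HNO3]_stock = 0.03607 × 4.031 = 0.1454 mol/L

0.1454 mol/L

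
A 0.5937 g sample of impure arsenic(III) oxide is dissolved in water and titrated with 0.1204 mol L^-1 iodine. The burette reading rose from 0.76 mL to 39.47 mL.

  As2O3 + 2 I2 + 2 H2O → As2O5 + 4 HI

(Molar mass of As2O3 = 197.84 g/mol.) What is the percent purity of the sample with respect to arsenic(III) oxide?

77.65 %

n(I2) = 0.03871 L × 0.1204 mol/L = 4.661 × 10^-3 mol
From the 1:2 ratio, n(As2O3) = 1/2 × 4.661 × 10^-3 = 2.330 × 10^-3 mol
mass of As2O3 = 2.330 × 10^-3 × 197.84 g/mol = 0.4610 g
% As2O3 = 0.4610 / 0.5937 × 100 = 77.65 %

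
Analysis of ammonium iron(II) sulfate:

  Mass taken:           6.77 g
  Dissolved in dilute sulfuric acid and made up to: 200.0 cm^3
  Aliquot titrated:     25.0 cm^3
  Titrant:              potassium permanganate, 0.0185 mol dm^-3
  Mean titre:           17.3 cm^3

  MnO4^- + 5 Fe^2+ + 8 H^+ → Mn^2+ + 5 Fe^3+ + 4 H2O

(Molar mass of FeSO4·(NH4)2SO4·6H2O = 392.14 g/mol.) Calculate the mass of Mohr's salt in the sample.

5.02 g

n(KMnO4) per titration = 0.0173 × 0.0185 = 3.20 × 10^-4 mol
From the 5:1 ratio, n(FeSO4·(NH4)2SO4·6H2O) in each aliquot = 5/1 × 3.20 × 10^-4 = 1.60 × 10^-3 mol
n(FeSO4·(NH4)2SO4·6H2O) in the whole flask = 1.60 × 10^-3 × 200.0/25.0 = 0.0128 mol
mass of FeSO4·(NH4)2SO4·6H2O = 0.0128 × 392.14 = 5.02 g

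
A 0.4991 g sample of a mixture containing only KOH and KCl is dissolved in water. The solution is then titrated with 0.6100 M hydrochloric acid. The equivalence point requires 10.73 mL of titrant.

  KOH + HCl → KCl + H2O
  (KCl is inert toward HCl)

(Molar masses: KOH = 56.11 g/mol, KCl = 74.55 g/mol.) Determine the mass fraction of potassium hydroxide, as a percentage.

73.58 %

n(HCl) = 0.01073 × 0.6100 = 6.545 × 10^-3 mol
Let x = n(KOH), y = n(KCl).
Titrant: 1x = 6.545 × 10^-3;  mass: 56.11x + 74.55y = 0.4991
Solving, x = 6.545 × 10^-3 mol, y = 1.769 × 10^-3 mol
mass of KOH = 6.545 × 10^-3 × 56.11 = 0.3673 g
% KOH = 0.3673 / 0.4991 × 100 = 73.58 %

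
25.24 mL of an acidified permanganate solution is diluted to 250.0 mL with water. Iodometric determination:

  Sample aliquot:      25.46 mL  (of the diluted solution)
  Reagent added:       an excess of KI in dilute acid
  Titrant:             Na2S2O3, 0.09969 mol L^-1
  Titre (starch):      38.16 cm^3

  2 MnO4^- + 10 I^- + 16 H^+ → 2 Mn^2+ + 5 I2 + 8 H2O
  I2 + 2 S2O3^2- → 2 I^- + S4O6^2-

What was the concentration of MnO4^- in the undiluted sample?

0.2960 mol/L

n(S2O3^2-) = 0.03816 × 0.09969 = 3.804 × 10^-3 mol
n(I2) = n(S2O3^2-)/2 = 1.902 × 10^-3 mol
From the 2:5 ratio, n(MnO4^-) in the aliquot = 2/5 × 1.902 × 10^-3 = 7.608 × 10^-4 mol
[MnO4^-]_dilute = 7.608 × 10^-4 / 0.02546 = 0.02988 mol/L
[MnO4^-]_original = 0.02988 × 250.0/25.24 = 0.2960 mol/L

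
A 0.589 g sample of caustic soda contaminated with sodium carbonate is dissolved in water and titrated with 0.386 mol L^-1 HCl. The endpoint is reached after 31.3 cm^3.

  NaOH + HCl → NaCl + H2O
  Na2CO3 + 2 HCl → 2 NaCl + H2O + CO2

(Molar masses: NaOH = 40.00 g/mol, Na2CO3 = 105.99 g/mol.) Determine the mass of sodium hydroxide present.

0.158 g

n(HCl) = 0.0313 × 0.386 = 0.0121 mol
Let x = n(NaOH), y = n(Na2CO3).
Titrant: 1x + 2y = 0.0121;  mass: 40.00x + 105.99y = 0.589
Solving, x = 3.95 × 10^-3 mol, y = 4.07 × 10^-3 mol
mass of NaOH = 3.95 × 10^-3 × 40.00 = 0.158 g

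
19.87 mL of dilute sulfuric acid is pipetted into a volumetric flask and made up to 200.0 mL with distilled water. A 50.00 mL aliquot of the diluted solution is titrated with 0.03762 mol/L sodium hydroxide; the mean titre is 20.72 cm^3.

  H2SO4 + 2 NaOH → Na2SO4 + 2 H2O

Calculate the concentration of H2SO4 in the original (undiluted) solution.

n(NaOH) = 0.02072 × 0.03762 = 7.795 × 10^-4 mol
From the 1:2 ratio, n(H2SO4) in the aliquot = 1/2 × 7.795 × 10^-4 = 3.897 × 10^-4 mol
[H2SO4]_dilute = 3.897 × 10^-4 / 0.05000 = 0.007795 mol/L
Dilution factor = 200.0 / 19.87 = 10.07
[H2SO4]_stock = 0.007795 × 10.07 = 0.07846 mol/L

0.07846 mol/L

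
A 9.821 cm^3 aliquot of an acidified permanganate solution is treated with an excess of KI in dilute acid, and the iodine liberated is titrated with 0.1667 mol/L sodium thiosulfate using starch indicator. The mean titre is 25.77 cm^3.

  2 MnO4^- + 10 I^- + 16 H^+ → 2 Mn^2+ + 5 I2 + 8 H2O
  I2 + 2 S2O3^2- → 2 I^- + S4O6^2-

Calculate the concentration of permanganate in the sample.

n(S2O3^2-) = 0.02577 × 0.1667 = 4.296 × 10^-3 mol
n(I2) = n(S2O3^2-)/2 = 2.148 × 10^-3 mol
From the 2:5 ratio, n(MnO4^-) in the aliquot = 2/5 × 2.148 × 10^-3 = 8.592 × 10^-4 mol
[MnO4^-] = 8.592 × 10^-4 / 0.009821 = 0.08748 mol/L

0.08748 mol/L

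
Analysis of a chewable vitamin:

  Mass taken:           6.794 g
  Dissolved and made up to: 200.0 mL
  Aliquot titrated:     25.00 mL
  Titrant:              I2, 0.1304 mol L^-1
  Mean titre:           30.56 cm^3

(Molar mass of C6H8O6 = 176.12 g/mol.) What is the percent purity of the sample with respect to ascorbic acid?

82.64 %

C6H8O6 + I2 → C6H6O6 + 2 HI
n(I2) per titration = 0.03056 × 0.1304 = 3.985 × 10^-3 mol
n(C6H8O6) in each aliquot = 3.985 × 10^-3 mol (1:1 ratio)
n(C6H8O6) in the whole flask = 3.985 × 10^-3 × 200.0/25.00 = 0.03188 mol
mass of C6H8O6 = 0.03188 × 176.12 = 5.615 g
% C6H8O6 = 5.615 / 6.794 × 100 = 82.64 %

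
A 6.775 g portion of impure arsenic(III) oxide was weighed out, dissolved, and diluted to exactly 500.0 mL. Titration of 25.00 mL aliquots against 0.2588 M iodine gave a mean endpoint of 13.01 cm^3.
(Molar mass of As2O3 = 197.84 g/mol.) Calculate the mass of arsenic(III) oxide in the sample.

As2O3 + 2 I2 + 2 H2O → As2O5 + 4 HI
n(I2) per titration = 0.01301 × 0.2588 = 3.367 × 10^-3 mol
From the 1:2 ratio, n(As2O3) in each aliquot = 1/2 × 3.367 × 10^-3 = 1.683 × 10^-3 mol
n(As2O3) in the whole flask = 1.683 × 10^-3 × 500.0/25.00 = 0.03367 mol
mass of As2O3 = 0.03367 × 197.84 = 6.661 g

6.661 g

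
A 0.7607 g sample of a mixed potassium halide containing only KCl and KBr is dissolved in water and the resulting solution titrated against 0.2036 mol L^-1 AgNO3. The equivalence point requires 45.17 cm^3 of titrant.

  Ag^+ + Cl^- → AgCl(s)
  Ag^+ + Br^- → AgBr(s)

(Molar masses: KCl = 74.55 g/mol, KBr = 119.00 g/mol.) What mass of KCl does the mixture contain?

0.5597 g

n(AgNO3) = 0.04517 × 0.2036 = 9.197 × 10^-3 mol
Let x = n(KCl), y = n(KBr).
Titrant: 1x + 1y = 9.197 × 10^-3;  mass: 74.55x + 119.00y = 0.7607
Solving, x = 7.507 × 10^-3 mol, y = 1.689 × 10^-3 mol
mass of KCl = 7.507 × 10^-3 × 74.55 = 0.5597 g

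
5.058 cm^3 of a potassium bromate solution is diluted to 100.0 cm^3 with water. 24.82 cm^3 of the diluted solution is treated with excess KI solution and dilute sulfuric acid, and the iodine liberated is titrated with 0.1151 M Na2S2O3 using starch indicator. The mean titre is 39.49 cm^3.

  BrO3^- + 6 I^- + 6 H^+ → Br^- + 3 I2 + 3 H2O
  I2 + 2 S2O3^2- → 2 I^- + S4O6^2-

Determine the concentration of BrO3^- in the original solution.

n(S2O3^2-) = 0.03949 × 0.1151 = 4.545 × 10^-3 mol
n(I2) = n(S2O3^2-)/2 = 2.273 × 10^-3 mol
From the 1:3 ratio, n(BrO3^-) in the aliquot = 1/3 × 2.273 × 10^-3 = 7.575 × 10^-4 mol
[BrO3^-]_dilute = 7.575 × 10^-4 / 0.02482 = 0.03052 mol/L
[BrO3^-]_original = 0.03052 × 100.0/5.058 = 0.6034 mol/L

0.6034 M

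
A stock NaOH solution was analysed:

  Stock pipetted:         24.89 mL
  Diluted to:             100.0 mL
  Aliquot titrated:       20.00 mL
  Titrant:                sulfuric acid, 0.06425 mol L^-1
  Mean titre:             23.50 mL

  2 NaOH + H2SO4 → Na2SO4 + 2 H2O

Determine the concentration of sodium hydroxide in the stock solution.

0.6066 mol/L

n(H2SO4) = 0.02350 × 0.06425 = 1.510 × 10^-3 mol
From the 2:1 ratio, n(NaOH) in the aliquot = 2/1 × 1.510 × 10^-3 = 3.020 × 10^-3 mol
[NaOH]_dilute = 3.020 × 10^-3 / 0.02000 = 0.1510 mol/L
Dilution factor = 100.0 / 24.89 = 4.018
[NaOH]_stock = 0.1510 × 4.018 = 0.6066 mol/L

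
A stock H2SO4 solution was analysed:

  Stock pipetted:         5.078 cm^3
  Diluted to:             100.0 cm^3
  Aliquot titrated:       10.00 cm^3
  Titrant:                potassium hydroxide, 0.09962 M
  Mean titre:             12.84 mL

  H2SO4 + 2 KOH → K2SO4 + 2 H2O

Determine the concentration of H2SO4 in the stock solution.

n(KOH) = 0.01284 × 0.09962 = 1.279 × 10^-3 mol
From the 1:2 ratio, n(H2SO4) in the aliquot = 1/2 × 1.279 × 10^-3 = 6.396 × 10^-4 mol
[H2SO4]_dilute = 6.396 × 10^-4 / 0.01000 = 0.06396 mol/L
Dilution factor = 100.0 / 5.078 = 19.69
[H2SO4]_stock = 0.06396 × 19.69 = 1.259 mol/L

1.259 M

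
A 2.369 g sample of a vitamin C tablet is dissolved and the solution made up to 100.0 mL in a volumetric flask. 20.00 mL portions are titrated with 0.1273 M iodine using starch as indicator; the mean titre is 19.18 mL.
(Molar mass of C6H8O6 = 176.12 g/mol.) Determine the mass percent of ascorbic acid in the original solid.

C6H8O6 + I2 → C6H6O6 + 2 HI
n(I2) per titration = 0.01918 × 0.1273 = 2.442 × 10^-3 mol
n(C6H8O6) in each aliquot = 2.442 × 10^-3 mol (1:1 ratio)
n(C6H8O6) in the whole flask = 2.442 × 10^-3 × 100.0/20.00 = 0.01221 mol
mass of C6H8O6 = 0.01221 × 176.12 = 2.150 g
% C6H8O6 = 2.150 / 2.369 × 100 = 90.76 %

90.76 %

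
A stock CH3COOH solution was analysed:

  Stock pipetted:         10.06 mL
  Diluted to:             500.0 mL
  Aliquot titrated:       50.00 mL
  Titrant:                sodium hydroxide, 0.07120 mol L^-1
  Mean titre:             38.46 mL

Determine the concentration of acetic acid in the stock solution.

2.722 mol/L

CH3COOH + NaOH → CH3COONa + H2O
n(NaOH) = 0.03846 × 0.07120 = 2.738 × 10^-3 mol
n(CH3COOH) in the aliquot = 2.738 × 10^-3 mol (1:1 ratio)
[CH3COOH]_dilute = 2.738 × 10^-3 / 0.05000 = 0.05477 mol/L
Dilution factor = 500.0 / 10.06 = 49.70
[CH3COOH]_stock = 0.05477 × 49.70 = 2.722 mol/L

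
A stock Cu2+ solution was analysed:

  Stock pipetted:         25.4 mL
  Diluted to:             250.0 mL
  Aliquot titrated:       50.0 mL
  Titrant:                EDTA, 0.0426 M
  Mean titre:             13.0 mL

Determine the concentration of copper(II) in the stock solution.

0.109 M

Cu^2+ + EDTA^4- → [Cu(EDTA)]^2-
n(EDTA) = 0.0130 × 0.0426 = 5.54 × 10^-4 mol
n(Cu2+) in the aliquot = 5.54 × 10^-4 mol (1:1 ratio)
[Cu2+]_dilute = 5.54 × 10^-4 / 0.0500 = 0.0111 mol/L
Dilution factor = 250.0 / 25.4 = 9.843
[Cu2+]_stock = 0.0111 × 9.843 = 0.109 mol/L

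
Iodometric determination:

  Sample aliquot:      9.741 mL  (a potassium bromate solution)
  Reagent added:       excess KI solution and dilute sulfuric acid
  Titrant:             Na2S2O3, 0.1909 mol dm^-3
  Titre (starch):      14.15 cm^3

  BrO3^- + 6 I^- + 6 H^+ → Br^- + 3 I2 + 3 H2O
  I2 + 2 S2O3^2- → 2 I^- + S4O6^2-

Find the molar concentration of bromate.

n(S2O3^2-) = 0.01415 × 0.1909 = 2.701 × 10^-3 mol
n(I2) = n(S2O3^2-)/2 = 1.351 × 10^-3 mol
From the 1:3 ratio, n(BrO3^-) in the aliquot = 1/3 × 1.351 × 10^-3 = 4.502 × 10^-4 mol
[BrO3^-] = 4.502 × 10^-4 / 0.009741 = 0.04622 mol/L

0.04622 mol/L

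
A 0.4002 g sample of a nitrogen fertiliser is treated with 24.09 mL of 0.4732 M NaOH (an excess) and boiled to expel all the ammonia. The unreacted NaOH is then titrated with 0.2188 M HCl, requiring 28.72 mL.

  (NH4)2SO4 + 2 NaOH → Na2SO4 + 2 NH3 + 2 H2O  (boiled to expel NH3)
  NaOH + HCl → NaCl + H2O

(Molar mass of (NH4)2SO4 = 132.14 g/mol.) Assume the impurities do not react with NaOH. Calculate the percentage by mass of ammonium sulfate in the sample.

84.45 %

n(NaOH) added = 0.02409 × 0.4732 = 0.01140 mol
n(HCl) used in back-titration = 0.02872 × 0.2188 = 6.284 × 10^-3 mol
n(NaOH) left over = 6.284 × 10^-3 mol (1:1 ratio)
n(NaOH) consumed by analyte = 0.01140 − 6.284 × 10^-3 = 5.115 × 10^-3 mol
From the 1:2 ratio, n((NH4)2SO4) = 1/2 × 5.115 × 10^-3 = 2.558 × 10^-3 mol
mass of (NH4)2SO4 = 2.558 × 10^-3 × 132.14 = 0.3380 g
% (NH4)2SO4 = 0.3380 / 0.4002 × 100 = 84.45 %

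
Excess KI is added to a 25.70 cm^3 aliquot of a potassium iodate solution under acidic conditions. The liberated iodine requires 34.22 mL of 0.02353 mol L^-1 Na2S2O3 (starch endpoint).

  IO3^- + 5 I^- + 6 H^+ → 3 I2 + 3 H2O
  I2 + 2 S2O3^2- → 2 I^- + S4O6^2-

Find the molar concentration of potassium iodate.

n(S2O3^2-) = 0.03422 × 0.02353 = 8.052 × 10^-4 mol
n(I2) = n(S2O3^2-)/2 = 4.026 × 10^-4 mol
From the 1:3 ratio, n(IO3^-) in the aliquot = 1/3 × 4.026 × 10^-4 = 1.342 × 10^-4 mol
[IO3^-] = 1.342 × 10^-4 / 0.02570 = 0.005222 mol/L

0.005222 mol/L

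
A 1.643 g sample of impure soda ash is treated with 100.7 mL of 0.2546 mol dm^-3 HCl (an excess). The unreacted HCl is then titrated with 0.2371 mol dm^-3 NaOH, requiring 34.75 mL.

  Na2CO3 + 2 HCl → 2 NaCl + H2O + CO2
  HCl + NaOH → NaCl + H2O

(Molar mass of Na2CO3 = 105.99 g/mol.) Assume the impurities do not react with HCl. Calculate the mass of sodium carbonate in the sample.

0.9221 g

n(HCl) added = 0.1007 × 0.2546 = 0.02564 mol
n(NaOH) used in back-titration = 0.03475 × 0.2371 = 8.239 × 10^-3 mol
n(HCl) left over = 8.239 × 10^-3 mol (1:1 ratio)
n(HCl) consumed by analyte = 0.02564 − 8.239 × 10^-3 = 0.01740 mol
From the 1:2 ratio, n(Na2CO3) = 1/2 × 0.01740 = 8.699 × 10^-3 mol
mass of Na2CO3 = 8.699 × 10^-3 × 105.99 = 0.9221 g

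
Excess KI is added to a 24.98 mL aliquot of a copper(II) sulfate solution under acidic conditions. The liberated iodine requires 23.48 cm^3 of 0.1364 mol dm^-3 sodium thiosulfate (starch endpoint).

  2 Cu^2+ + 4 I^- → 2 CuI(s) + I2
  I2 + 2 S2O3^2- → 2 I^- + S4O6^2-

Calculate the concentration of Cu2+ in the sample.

0.1282 mol/L

n(S2O3^2-) = 0.02348 × 0.1364 = 3.203 × 10^-3 mol
n(I2) = n(S2O3^2-)/2 = 1.601 × 10^-3 mol
From the 2:1 ratio, n(Cu2+) in the aliquot = 2/1 × 1.601 × 10^-3 = 3.203 × 10^-3 mol
[Cu2+] = 3.203 × 10^-3 / 0.02498 = 0.1282 mol/L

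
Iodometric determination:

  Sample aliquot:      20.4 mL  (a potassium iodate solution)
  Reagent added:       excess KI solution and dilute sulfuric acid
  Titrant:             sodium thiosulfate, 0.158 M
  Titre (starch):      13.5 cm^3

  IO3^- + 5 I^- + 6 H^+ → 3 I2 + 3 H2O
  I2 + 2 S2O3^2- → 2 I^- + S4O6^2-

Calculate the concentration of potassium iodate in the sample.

n(S2O3^2-) = 0.0135 × 0.158 = 2.13 × 10^-3 mol
n(I2) = n(S2O3^2-)/2 = 1.07 × 10^-3 mol
From the 1:3 ratio, n(IO3^-) in the aliquot = 1/3 × 1.07 × 10^-3 = 3.55 × 10^-4 mol
[IO3^-] = 3.55 × 10^-4 / 0.0204 = 0.0174 mol/L

0.0174 M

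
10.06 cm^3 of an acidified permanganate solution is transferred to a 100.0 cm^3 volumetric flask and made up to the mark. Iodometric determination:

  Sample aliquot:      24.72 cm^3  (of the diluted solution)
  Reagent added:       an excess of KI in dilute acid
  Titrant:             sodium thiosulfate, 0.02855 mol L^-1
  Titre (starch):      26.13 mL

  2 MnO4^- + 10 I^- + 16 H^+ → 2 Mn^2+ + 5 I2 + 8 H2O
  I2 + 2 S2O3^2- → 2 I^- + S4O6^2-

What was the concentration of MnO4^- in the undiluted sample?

n(S2O3^2-) = 0.02613 × 0.02855 = 7.460 × 10^-4 mol
n(I2) = n(S2O3^2-)/2 = 3.730 × 10^-4 mol
From the 2:5 ratio, n(MnO4^-) in the aliquot = 2/5 × 3.730 × 10^-4 = 1.492 × 10^-4 mol
[MnO4^-]_dilute = 1.492 × 10^-4 / 0.02472 = 0.006036 mol/L
[MnO4^-]_original = 0.006036 × 100.0/10.06 = 0.06000 mol/L

0.06000 mol/L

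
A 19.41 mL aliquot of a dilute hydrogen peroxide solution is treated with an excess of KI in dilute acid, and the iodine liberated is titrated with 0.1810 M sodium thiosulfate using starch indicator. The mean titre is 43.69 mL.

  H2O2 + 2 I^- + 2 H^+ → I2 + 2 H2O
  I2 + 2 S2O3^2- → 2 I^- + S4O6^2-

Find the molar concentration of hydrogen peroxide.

0.2037 M

n(S2O3^2-) = 0.04369 × 0.1810 = 7.908 × 10^-3 mol
n(I2) = n(S2O3^2-)/2 = 3.954 × 10^-3 mol
n(H2O2) in the aliquot = 3.954 × 10^-3 mol (1:1 ratio)
[H2O2] = 3.954 × 10^-3 / 0.01941 = 0.2037 mol/L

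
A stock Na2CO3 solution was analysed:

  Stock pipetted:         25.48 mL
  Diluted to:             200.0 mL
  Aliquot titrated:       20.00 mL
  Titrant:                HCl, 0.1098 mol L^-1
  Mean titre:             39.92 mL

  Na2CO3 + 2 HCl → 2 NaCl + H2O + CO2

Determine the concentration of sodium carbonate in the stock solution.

0.8601 mol/L

n(HCl) = 0.03992 × 0.1098 = 4.383 × 10^-3 mol
From the 1:2 ratio, n(Na2CO3) in the aliquot = 1/2 × 4.383 × 10^-3 = 2.192 × 10^-3 mol
[Na2CO3]_dilute = 2.192 × 10^-3 / 0.02000 = 0.1096 mol/L
Dilution factor = 200.0 / 25.48 = 7.849
[Na2CO3]_stock = 0.1096 × 7.849 = 0.8601 mol/L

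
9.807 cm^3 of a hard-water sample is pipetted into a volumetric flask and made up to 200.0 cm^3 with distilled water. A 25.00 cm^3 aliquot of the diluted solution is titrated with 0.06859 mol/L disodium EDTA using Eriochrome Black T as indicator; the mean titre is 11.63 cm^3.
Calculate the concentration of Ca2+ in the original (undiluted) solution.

Ca^2+ + EDTA^4- → [Ca(EDTA)]^2-
n(EDTA) = 0.01163 × 0.06859 = 7.977 × 10^-4 mol
n(Ca2+) in the aliquot = 7.977 × 10^-4 mol (1:1 ratio)
[Ca2+]_dilute = 7.977 × 10^-4 / 0.02500 = 0.03191 mol/L
Dilution factor = 200.0 / 9.807 = 20.39
[Ca2+]_stock = 0.03191 × 20.39 = 0.6507 mol/L

0.6507 mol/L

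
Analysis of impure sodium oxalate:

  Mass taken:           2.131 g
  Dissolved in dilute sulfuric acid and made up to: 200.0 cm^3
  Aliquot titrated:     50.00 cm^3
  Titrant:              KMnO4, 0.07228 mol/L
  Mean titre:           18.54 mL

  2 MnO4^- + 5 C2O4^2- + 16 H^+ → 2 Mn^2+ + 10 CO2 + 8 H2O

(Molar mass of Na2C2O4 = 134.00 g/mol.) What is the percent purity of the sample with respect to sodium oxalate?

n(KMnO4) per titration = 0.01854 × 0.07228 = 1.340 × 10^-3 mol
From the 5:2 ratio, n(Na2C2O4) in each aliquot = 5/2 × 1.340 × 10^-3 = 3.350 × 10^-3 mol
n(Na2C2O4) in the whole flask = 3.350 × 10^-3 × 200.0/50.00 = 0.01340 mol
mass of Na2C2O4 = 0.01340 × 134.00 = 1.796 g
% Na2C2O4 = 1.796 / 2.131 × 100 = 84.27 %

84.27 %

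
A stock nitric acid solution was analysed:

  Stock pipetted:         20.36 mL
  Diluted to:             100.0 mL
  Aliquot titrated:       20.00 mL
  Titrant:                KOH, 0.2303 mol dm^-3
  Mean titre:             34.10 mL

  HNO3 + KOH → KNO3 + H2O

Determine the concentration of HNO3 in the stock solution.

n(KOH) = 0.03410 × 0.2303 = 7.853 × 10^-3 mol
n(HNO3) in the aliquot = 7.853 × 10^-3 mol (1:1 ratio)
[HNO3]_dilute = 7.853 × 10^-3 / 0.02000 = 0.3927 mol/L
Dilution factor = 100.0 / 20.36 = 4.912
[HNO3]_stock = 0.3927 × 4.912 = 1.929 mol/L

1.929 mol/L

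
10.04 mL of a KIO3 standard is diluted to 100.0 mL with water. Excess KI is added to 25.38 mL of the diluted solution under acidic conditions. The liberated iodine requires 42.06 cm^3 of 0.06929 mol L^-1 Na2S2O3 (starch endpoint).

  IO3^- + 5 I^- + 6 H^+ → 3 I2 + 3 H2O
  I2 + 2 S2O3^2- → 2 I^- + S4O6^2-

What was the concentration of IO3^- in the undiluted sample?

0.1906 mol/L

n(S2O3^2-) = 0.04206 × 0.06929 = 2.914 × 10^-3 mol
n(I2) = n(S2O3^2-)/2 = 1.457 × 10^-3 mol
From the 1:3 ratio, n(IO3^-) in the aliquot = 1/3 × 1.457 × 10^-3 = 4.857 × 10^-4 mol
[IO3^-]_dilute = 4.857 × 10^-4 / 0.02538 = 0.01914 mol/L
[IO3^-]_original = 0.01914 × 100.0/10.04 = 0.1906 mol/L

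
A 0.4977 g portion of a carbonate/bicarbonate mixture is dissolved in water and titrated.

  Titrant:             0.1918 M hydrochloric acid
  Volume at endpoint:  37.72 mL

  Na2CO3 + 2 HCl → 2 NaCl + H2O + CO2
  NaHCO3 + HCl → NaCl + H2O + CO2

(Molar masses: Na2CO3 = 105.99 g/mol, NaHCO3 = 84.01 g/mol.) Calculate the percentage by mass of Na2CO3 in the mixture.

n(HCl) = 0.03772 × 0.1918 = 7.235 × 10^-3 mol
Let x = n(Na2CO3), y = n(NaHCO3).
Titrant: 2x + 1y = 7.235 × 10^-3;  mass: 105.99x + 84.01y = 0.4977
Solving, x = 1.775 × 10^-3 mol, y = 3.685 × 10^-3 mol
mass of Na2CO3 = 1.775 × 10^-3 × 105.99 = 0.1881 g
% Na2CO3 = 0.1881 / 0.4977 × 100 = 37.79 %

37.79 %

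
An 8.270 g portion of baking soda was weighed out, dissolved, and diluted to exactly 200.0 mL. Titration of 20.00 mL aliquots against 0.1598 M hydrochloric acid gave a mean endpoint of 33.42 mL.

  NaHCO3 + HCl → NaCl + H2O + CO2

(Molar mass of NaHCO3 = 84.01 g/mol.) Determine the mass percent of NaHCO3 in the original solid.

54.25 %

n(HCl) per titration = 0.03342 × 0.1598 = 5.341 × 10^-3 mol
n(NaHCO3) in each aliquot = 5.341 × 10^-3 mol (1:1 ratio)
n(NaHCO3) in the whole flask = 5.341 × 10^-3 × 200.0/20.00 = 0.05341 mol
mass of NaHCO3 = 0.05341 × 84.01 = 4.487 g
% NaHCO3 = 4.487 / 8.270 × 100 = 54.25 %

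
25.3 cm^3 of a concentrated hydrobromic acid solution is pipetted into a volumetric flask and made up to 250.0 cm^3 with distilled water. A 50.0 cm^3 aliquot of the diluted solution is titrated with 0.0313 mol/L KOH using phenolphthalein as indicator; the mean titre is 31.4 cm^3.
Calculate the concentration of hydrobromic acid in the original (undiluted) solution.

0.194 mol/L

HBr + KOH → KBr + H2O
n(KOH) = 0.0314 × 0.0313 = 9.83 × 10^-4 mol
n(HBr) in the aliquot = 9.83 × 10^-4 mol (1:1 ratio)
[HBr]_dilute = 9.83 × 10^-4 / 0.0500 = 0.0197 mol/L
Dilution factor = 250.0 / 25.3 = 9.881
[HBr]_stock = 0.0197 × 9.881 = 0.194 mol/L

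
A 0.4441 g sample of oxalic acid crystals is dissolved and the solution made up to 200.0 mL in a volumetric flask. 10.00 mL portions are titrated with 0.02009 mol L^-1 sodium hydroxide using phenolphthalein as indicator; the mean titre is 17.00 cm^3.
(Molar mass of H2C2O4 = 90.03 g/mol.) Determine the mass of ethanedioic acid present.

H2C2O4 + 2 NaOH → Na2C2O4 + 2 H2O
n(NaOH) per titration = 0.01700 × 0.02009 = 3.415 × 10^-4 mol
From the 1:2 ratio, n(H2C2O4) in each aliquot = 1/2 × 3.415 × 10^-4 = 1.708 × 10^-4 mol
n(H2C2O4) in the whole flask = 1.708 × 10^-4 × 200.0/10.00 = 3.415 × 10^-3 mol
mass of H2C2O4 = 3.415 × 10^-3 × 90.03 = 0.3075 g

0.3075 g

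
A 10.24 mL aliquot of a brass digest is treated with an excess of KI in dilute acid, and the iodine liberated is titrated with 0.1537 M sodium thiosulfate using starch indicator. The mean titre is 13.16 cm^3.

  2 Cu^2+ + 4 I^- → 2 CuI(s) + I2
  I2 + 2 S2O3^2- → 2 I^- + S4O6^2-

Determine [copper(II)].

0.1975 M

n(S2O3^2-) = 0.01316 × 0.1537 = 2.023 × 10^-3 mol
n(I2) = n(S2O3^2-)/2 = 1.011 × 10^-3 mol
From the 2:1 ratio, n(Cu2+) in the aliquot = 2/1 × 1.011 × 10^-3 = 2.023 × 10^-3 mol
[Cu2+] = 2.023 × 10^-3 / 0.01024 = 0.1975 mol/L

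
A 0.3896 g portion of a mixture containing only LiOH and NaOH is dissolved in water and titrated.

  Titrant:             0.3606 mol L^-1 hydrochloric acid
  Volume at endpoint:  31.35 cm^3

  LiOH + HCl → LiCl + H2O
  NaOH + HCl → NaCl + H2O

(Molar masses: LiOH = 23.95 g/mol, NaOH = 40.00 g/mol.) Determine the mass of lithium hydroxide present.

n(HCl) = 0.03135 × 0.3606 = 0.01130 mol
Let x = n(LiOH), y = n(NaOH).
Titrant: 1x + 1y = 0.01130;  mass: 23.95x + 40.00y = 0.3896
Solving, x = 3.900 × 10^-3 mol, y = 7.405 × 10^-3 mol
mass of LiOH = 3.900 × 10^-3 × 23.95 = 0.09340 g

0.09340 g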